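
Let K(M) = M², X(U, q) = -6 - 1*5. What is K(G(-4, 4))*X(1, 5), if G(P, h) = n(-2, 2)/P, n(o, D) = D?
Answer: -11/4 ≈ -2.7500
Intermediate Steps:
X(U, q) = -11 (X(U, q) = -6 - 5 = -11)
G(P, h) = 2/P
K(G(-4, 4))*X(1, 5) = (2/(-4))²*(-11) = (2*(-¼))²*(-11) = (-½)²*(-11) = (¼)*(-11) = -11/4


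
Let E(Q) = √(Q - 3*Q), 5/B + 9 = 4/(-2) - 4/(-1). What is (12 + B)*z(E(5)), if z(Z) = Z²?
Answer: -790/7 ≈ -112.86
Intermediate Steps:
B = -5/7 (B = 5/(-9 + (4/(-2) - 4/(-1))) = 5/(-9 + (4*(-½) - 4*(-1))) = 5/(-9 + (-2 + 4)) = 5/(-9 + 2) = 5/(-7) = 5*(-⅐) = -5/7 ≈ -0.71429)
E(Q) = √2*√(-Q) (E(Q) = √(-2*Q) = √2*√(-Q))
(12 + B)*z(E(5)) = (12 - 5/7)*(√2*√(-1*5))² = 79*(√2*√(-5))²/7 = 79*(√2*(I*√5))²/7 = 79*(I*√10)²/7 = (79/7)*(-10) = -790/7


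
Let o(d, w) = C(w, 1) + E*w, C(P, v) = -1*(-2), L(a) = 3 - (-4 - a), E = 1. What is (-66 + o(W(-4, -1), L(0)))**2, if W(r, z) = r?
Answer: 3249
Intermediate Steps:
L(a) = 7 + a (L(a) = 3 + (4 + a) = 7 + a)
C(P, v) = 2
o(d, w) = 2 + w (o(d, w) = 2 + 1*w = 2 + w)
(-66 + o(W(-4, -1), L(0)))**2 = (-66 + (2 + (7 + 0)))**2 = (-66 + (2 + 7))**2 = (-66 + 9)**2 = (-57)**2 = 3249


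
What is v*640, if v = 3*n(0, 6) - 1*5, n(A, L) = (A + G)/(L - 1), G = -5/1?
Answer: -5120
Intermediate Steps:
G = -5 (G = -5*1 = -5)
n(A, L) = (-5 + A)/(-1 + L) (n(A, L) = (A - 5)/(L - 1) = (-5 + A)/(-1 + L))
v = -8 (v = 3*((-5 + 0)/(-1 + 6)) - 1*5 = 3*(-5/5) - 5 = 3*((⅕)*(-5)) - 5 = 3*(-1) - 5 = -3 - 5 = -8)
v*640 = -8*640 = -5120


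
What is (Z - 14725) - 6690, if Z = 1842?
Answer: -19573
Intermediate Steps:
(Z - 14725) - 6690 = (1842 - 14725) - 6690 = -12883 - 6690 = -19573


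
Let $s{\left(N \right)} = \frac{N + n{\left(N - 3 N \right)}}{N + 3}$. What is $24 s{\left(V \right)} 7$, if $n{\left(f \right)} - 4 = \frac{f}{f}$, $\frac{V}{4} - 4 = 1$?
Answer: $\frac{4200}{23} \approx 182.61$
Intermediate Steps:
$V = 20$ ($V = 16 + 4 \cdot 1 = 16 + 4 = 20$)
$n{\left(f \right)} = 5$ ($n{\left(f \right)} = 4 + \frac{f}{f} = 4 + 1 = 5$)
$s{\left(N \right)} = \frac{5 + N}{3 + N}$ ($s{\left(N \right)} = \frac{N + 5}{N + 3} = \frac{5 + N}{3 + N}$)
$24 s{\left(V \right)} 7 = 24 \frac{5 + 20}{3 + 20} \cdot 7 = 24 \cdot \frac{1}{23} \cdot 25 \cdot 7 = 24 \cdot \frac{25}{23} \cdot 7 = \frac{600}{23} \cdot 7 = \frac{4200}{23}$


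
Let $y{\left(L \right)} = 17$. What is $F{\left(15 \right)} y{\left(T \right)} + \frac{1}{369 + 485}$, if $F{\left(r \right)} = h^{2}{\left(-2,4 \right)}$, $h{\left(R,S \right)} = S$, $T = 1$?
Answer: $\frac{232289}{854} \approx 272.0$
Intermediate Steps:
$F{\left(r \right)} = 16$ ($F{\left(r \right)} = 4^{2} = 16$)
$F{\left(15 \right)} y{\left(T \right)} + \frac{1}{369 + 485} = 16 \cdot 17 + \frac{1}{369 + 485} = 272 + \frac{1}{854} = \frac{232289}{854}$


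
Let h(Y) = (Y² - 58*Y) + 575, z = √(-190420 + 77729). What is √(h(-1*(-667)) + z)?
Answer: √(406778 + I*√112691) ≈ 637.79 + 0.263*I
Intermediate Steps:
z = I*√112691 (z = √(-112691) = I*√112691 ≈ 335.69*I)
h(Y) = 575 + Y² - 58*Y
√(h(-1*(-667)) + z) = √((575 + (-1*(-667))² - (-58)*(-667)) + I*√112691) = √((575 + 667² - 58*667) + I*√112691) = √((575 + 444889 - 38686) + I*√112691) = √(406778 + I*√112691)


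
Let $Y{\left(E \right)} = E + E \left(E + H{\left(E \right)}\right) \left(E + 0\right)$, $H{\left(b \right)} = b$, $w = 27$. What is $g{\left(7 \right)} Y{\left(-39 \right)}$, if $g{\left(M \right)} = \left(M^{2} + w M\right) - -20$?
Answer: $-30618666$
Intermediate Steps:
$g{\left(M \right)} = 20 + M^{2} + 27 M$ ($g{\left(M \right)} = \left(M^{2} + 27 M\right) - -20 = \left(M^{2} + 27 M\right) + 20 = 20 + M^{2} + 27 M$)
$Y{\left(E \right)} = E + 2 E^{3}$ ($Y{\left(E \right)} = E + E \left(E + E\right) \left(E + 0\right) = E + E 2 E E = E + E 2 E^{2} = E + 2 E^{3}$)
$g{\left(7 \right)} Y{\left(-39 \right)} = \left(20 + 7^{2} + 27 \cdot 7\right) \left(-39 + 2 \left(-39\right)^{3}\right) = \left(20 + 49 + 189\right) \left(-39 + 2 \left(-59319\right)\right) = 258 \left(-39 - 118638\right) = 258 \left(-118677\right) = -30618666$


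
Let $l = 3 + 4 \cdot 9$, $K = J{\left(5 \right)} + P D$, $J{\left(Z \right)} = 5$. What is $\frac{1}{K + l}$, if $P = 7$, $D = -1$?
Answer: $\frac{1}{37} \approx 0.027027$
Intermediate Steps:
$K = -2$ ($K = 5 + 7 \left(-1\right) = 5 - 7 = -2$)
$l = 39$ ($l = 3 + 36 = 39$)
$\frac{1}{K + l} = \frac{1}{-2 + 39} = \frac{1}{37}$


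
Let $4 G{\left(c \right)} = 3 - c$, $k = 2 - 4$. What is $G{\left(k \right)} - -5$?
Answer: $\frac{25}{4} \approx 6.25$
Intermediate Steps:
$k = -2$
$G{\left(c \right)} = \frac{3}{4} - \frac{c}{4}$ ($G{\left(c \right)} = \frac{3 - c}{4} = \frac{3}{4} - \frac{c}{4}$)
$G{\left(k \right)} - -5 = \left(\frac{3}{4} - - \frac{1}{2}\right) - -5 = \left(\frac{3}{4} + \frac{1}{2}\right) + 5 = \frac{5}{4} + 5 = \frac{25}{4}$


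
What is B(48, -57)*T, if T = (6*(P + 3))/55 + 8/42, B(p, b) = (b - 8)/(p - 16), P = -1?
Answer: -767/924 ≈ -0.83009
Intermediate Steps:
B(p, b) = (-8 + b)/(-16 + p)
T = 472/1155 (T = (6*(-1 + 3))/55 + 8/42 = (6*2)*(1/55) + 8*(1/42) = 12*(1/55) + 4/21 = 12/55 + 4/21 = 472/1155 ≈ 0.40866)
B(48, -57)*T = ((-8 - 57)/(-16 + 48))*(472/1155) = (-65/32)*(472/1155) = ((1/32)*(-65))*(472/1155) = -65/32*472/1155 = -767/924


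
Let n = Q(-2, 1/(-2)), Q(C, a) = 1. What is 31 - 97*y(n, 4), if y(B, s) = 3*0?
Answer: 31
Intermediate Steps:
n = 1
y(B, s) = 0
31 - 97*y(n, 4) = 31 - 97*0 = 31 + 0 = 31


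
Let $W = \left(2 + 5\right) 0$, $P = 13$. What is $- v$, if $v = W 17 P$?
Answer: $0$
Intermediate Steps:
$W = 0$ ($W = 7 \cdot 0 = 0$)
$v = 0$ ($v = 0 \cdot 17 \cdot 13 = 0 \cdot 13 = 0$)
$- v = \left(-1\right) 0 = 0$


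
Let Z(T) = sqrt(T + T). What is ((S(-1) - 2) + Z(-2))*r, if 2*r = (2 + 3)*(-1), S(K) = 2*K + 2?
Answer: 5 - 5*I ≈ 5.0 - 5.0*I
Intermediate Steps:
S(K) = 2 + 2*K
Z(T) = sqrt(2)*sqrt(T) (Z(T) = sqrt(2*T) = sqrt(2)*sqrt(T))
r = -5/2 (r = ((2 + 3)*(-1))/2 = (5*(-1))/2 = (1/2)*(-5) = -5/2 ≈ -2.5000)
((S(-1) - 2) + Z(-2))*r = (((2 + 2*(-1)) - 2) + sqrt(2)*sqrt(-2))*(-5/2) = (((2 - 2) - 2) + sqrt(2)*(I*sqrt(2)))*(-5/2) = ((0 - 2) + 2*I)*(-5/2) = (-2 + 2*I)*(-5/2) = 5 - 5*I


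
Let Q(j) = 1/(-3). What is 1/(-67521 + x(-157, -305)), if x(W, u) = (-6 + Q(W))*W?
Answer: -3/199580 ≈ -1.5032e-5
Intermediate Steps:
Q(j) = -⅓
x(W, u) = -19*W/3 (x(W, u) = (-6 - ⅓)*W = -19*W/3)
1/(-67521 + x(-157, -305)) = 1/(-67521 - 19/3*(-157)) = 1/(-67521 + 2983/3) = 1/(-199580/3) = -3/199580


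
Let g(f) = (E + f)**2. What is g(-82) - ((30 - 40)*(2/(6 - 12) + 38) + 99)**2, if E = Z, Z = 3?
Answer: -637720/9 ≈ -70858.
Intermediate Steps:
E = 3
g(f) = (3 + f)**2
g(-82) - ((30 - 40)*(2/(6 - 12) + 38) + 99)**2 = (3 - 82)**2 - ((30 - 40)*(2/(6 - 12) + 38) + 99)**2 = (-79)**2 - (-10*(2/(-6) + 38) + 99)**2 = 6241 - (-10*(2*(-1/6) + 38) + 99)**2 = 6241 - (-10*(-1/3 + 38) + 99)**2 = 6241 - (-10*113/3 + 99)**2 = 6241 - (-1130/3 + 99)**2 = 6241 - (-833/3)**2 = 6241 - 1*693889/9 = 6241 - 693889/9 = -637720/9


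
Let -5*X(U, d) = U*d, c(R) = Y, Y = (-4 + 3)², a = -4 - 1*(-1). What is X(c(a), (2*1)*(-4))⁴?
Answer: 4096/625 ≈ 6.5536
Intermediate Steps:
a = -3 (a = -4 + 1 = -3)
Y = 1 (Y = (-1)² = 1)
c(R) = 1
X(U, d) = -U*d/5
X(c(a), (2*1)*(-4))⁴ = (-⅕*1*(2*1)*(-4))⁴ = (-⅕*1*2*(-4))⁴ = (-⅕*1*(-8))⁴ = (8/5)⁴ = 4096/625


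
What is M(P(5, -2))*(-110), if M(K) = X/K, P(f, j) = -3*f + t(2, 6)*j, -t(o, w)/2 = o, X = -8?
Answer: -880/7 ≈ -125.71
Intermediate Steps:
t(o, w) = -2*o
P(f, j) = -4*j - 3*f (P(f, j) = -3*f + (-2*2)*j = -3*f - 4*j = -4*j - 3*f)
M(K) = -8/K
M(P(5, -2))*(-110) = -8/(-4*(-2) - 3*5)*(-110) = -8/(8 - 15)*(-110) = -8/(-7)*(-110) = -8*(-⅐)*(-110) = (8/7)*(-110) = -880/7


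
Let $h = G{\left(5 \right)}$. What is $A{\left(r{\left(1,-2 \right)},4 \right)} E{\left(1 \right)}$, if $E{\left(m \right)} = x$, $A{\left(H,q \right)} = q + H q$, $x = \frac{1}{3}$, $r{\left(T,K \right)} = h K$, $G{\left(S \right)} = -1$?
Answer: $4$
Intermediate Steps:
$h = -1$
$r{\left(T,K \right)} = - K$
$x = \frac{1}{3} \approx 0.33333$
$E{\left(m \right)} = \frac{1}{3}$
$A{\left(r{\left(1,-2 \right)},4 \right)} E{\left(1 \right)} = 4 \left(1 - -2\right) \frac{1}{3} = 4 \left(1 + 2\right) \frac{1}{3} = 4 \cdot 3 \cdot \frac{1}{3} = 12 \cdot \frac{1}{3} = 4$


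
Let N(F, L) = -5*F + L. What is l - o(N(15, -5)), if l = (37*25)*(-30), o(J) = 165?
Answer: -27915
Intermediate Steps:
N(F, L) = L - 5*F
l = -27750 (l = 925*(-30) = -27750)
l - o(N(15, -5)) = -27750 - 1*165 = -27750 - 165 = -27915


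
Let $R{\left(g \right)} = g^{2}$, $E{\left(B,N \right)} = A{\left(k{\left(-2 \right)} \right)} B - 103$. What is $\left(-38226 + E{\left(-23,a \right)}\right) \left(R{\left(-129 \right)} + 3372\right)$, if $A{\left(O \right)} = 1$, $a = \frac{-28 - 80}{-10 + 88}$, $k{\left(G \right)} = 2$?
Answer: $-767538576$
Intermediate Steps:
$a = - \frac{18}{13}$ ($a = - \frac{108}{78} = \left(-108\right) \frac{1}{78} = - \frac{18}{13} \approx -1.3846$)
$E{\left(B,N \right)} = -103 + B$ ($E{\left(B,N \right)} = 1 B - 103 = B - 103 = -103 + B$)
$\left(-38226 + E{\left(-23,a \right)}\right) \left(R{\left(-129 \right)} + 3372\right) = \left(-38226 - 126\right) \left(\left(-129\right)^{2} + 3372\right) = \left(-38226 - 126\right) \left(16641 + 3372\right) = \left(-38352\right) 20013 = -767538576$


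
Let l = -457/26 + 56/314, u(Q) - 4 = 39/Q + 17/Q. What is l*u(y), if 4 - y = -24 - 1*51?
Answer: -167214/2041 ≈ -81.927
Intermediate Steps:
y = 79 (y = 4 - (-24 - 1*51) = 4 - (-24 - 51) = 4 - 1*(-75) = 4 + 75 = 79)
u(Q) = 4 + 56/Q (u(Q) = 4 + (39/Q + 17/Q) = 4 + 56/Q)
l = -71021/4082 (l = -457*1/26 + 56*(1/314) = -457/26 + 28/157 = -71021/4082 ≈ -17.399)
l*u(y) = -71021*(4 + 56/79)/4082 = -71021/4082*372/79 = -167214/2041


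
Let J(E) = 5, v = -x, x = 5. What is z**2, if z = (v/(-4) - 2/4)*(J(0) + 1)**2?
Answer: 729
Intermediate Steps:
v = -5 (v = -1*5 = -5)
z = 27 (z = (-5/(-4) - 2/4)*(5 + 1)**2 = (-5*(-1/4) - 2*1/4)*6**2 = (5/4 - 1/2)*36 = (3/4)*36 = 27)
z**2 = 27**2 = 729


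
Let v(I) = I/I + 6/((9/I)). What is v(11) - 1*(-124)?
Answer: 397/3 ≈ 132.33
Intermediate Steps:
v(I) = 1 + 2*I/3 (v(I) = 1 + 6*(I/9) = 1 + 2*I/3)
v(11) - 1*(-124) = (1 + (⅔)*11) - 1*(-124) = (1 + 22/3) + 124 = 25/3 + 124 = 397/3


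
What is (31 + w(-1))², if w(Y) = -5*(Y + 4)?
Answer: 256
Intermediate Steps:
w(Y) = -20 - 5*Y (w(Y) = -5*(4 + Y) = -20 - 5*Y)
(31 + w(-1))² = (31 + (-20 - 5*(-1)))² = (31 + (-20 + 5))² = (31 - 15)² = 16² = 256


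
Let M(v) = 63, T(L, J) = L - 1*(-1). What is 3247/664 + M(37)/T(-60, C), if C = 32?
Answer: 149741/39176 ≈ 3.8223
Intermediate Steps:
T(L, J) = 1 + L (T(L, J) = L + 1 = 1 + L)
3247/664 + M(37)/T(-60, C) = 3247/664 + 63/(1 - 60) = 3247*(1/664) + 63/(-59) = 3247/664 + 63*(-1/59) = 3247/664 - 63/59 = 149741/39176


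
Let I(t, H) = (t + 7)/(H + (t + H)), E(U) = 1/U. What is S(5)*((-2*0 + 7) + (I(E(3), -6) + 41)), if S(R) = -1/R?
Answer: -1658/175 ≈ -9.4743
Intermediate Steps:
I(t, H) = (7 + t)/(t + 2*H) (I(t, H) = (7 + t)/(H + (H + t)) = (7 + t)/(t + 2*H))
S(5)*((-2*0 + 7) + (I(E(3), -6) + 41)) = (-1/5)*((-2*0 + 7) + ((7 + 1/3)/(1/3 + 2*(-6)) + 41)) = (-1*⅕)*((0 + 7) + ((7 + ⅓)/(⅓ - 12) + 41)) = -(7 + ((22/3)/(-35/3) + 41))/5 = -(7 + (-3/35*22/3 + 41))/5 = -(7 + (-22/35 + 41))/5 = -(7 + 1413/35)/5 = -⅕*1658/35 = -1658/175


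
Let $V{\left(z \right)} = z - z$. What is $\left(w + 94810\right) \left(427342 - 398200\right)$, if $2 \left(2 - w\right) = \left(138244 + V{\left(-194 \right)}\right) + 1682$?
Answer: $724149558$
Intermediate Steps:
$V{\left(z \right)} = 0$
$w = -69961$ ($w = 2 - \frac{\left(138244 + 0\right) + 1682}{2} = 2 - \frac{138244 + 1682}{2} = 2 - 69963 = -69961$)
$\left(w + 94810\right) \left(427342 - 398200\right) = \left(-69961 + 94810\right) \left(427342 - 398200\right) = 24849 \cdot 29142 = 724149558$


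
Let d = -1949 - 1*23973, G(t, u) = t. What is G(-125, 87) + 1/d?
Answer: -3240251/25922 ≈ -125.00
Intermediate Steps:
d = -25922 (d = -1949 - 23973 = -25922)
G(-125, 87) + 1/d = -125 + 1/(-25922) = -125 - 1/25922 = -3240251/25922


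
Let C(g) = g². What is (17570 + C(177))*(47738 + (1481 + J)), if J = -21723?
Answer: 1344526904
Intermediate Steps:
(17570 + C(177))*(47738 + (1481 + J)) = (17570 + 177²)*(47738 + (1481 - 21723)) = (17570 + 31329)*(47738 - 20242) = 48899*27496 = 1344526904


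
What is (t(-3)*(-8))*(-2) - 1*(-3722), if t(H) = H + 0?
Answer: 3674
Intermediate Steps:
t(H) = H
(t(-3)*(-8))*(-2) - 1*(-3722) = -3*(-8)*(-2) - 1*(-3722) = 24*(-2) + 3722 = -48 + 3722 = 3674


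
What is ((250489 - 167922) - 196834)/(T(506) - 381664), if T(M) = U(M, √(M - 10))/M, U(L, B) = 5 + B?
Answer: 11166139402242858/37296098772875945 + 231276408*√31/37296098772875945 ≈ 0.29939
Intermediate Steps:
T(M) = (5 + √(-10 + M))/M (T(M) = (5 + √(M - 10))/M = (5 + √(-10 + M))/M)
((250489 - 167922) - 196834)/(T(506) - 381664) = ((250489 - 167922) - 196834)/((5 + √(-10 + 506))/506 - 381664) = (82567 - 196834)/((5 + √496)/506 - 381664) = -114267/((5 + 4*√31)/506 - 381664) = -114267/((5/506 + 2*√31/253) - 381664) = -114267/(-193121979/506 + 2*√31/253)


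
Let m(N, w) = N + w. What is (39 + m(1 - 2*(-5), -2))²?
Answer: 2304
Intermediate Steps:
(39 + m(1 - 2*(-5), -2))² = (39 + ((1 - 2*(-5)) - 2))² = (39 + ((1 + 10) - 2))² = (39 + (11 - 2))² = (39 + 9)² = 48² = 2304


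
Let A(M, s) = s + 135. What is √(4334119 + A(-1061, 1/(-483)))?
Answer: √1011133780923/483 ≈ 2081.9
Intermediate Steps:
A(M, s) = 135 + s
√(4334119 + A(-1061, 1/(-483))) = √(4334119 + (135 + 1/(-483))) = √(4334119 + (135 - 1/483)) = √(4334119 + 65204/483) = √(2093444681/483) = √1011133780923/483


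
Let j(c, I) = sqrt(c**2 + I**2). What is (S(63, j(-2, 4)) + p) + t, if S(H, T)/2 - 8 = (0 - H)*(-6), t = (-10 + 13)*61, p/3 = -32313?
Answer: -95984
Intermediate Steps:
p = -96939 (p = 3*(-32313) = -96939)
t = 183 (t = 3*61 = 183)
j(c, I) = sqrt(I**2 + c**2)
S(H, T) = 16 + 12*H (S(H, T) = 16 + 2*((0 - H)*(-6)) = 16 + 2*(-H*(-6)) = 16 + 2*(6*H) = 16 + 12*H)
(S(63, j(-2, 4)) + p) + t = ((16 + 12*63) - 96939) + 183 = ((16 + 756) - 96939) + 183 = (772 - 96939) + 183 = -96167 + 183 = -95984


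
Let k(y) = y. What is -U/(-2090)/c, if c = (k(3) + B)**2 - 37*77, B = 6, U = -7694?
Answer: 3847/2892560 ≈ 0.0013300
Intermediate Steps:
c = -2768 (c = (3 + 6)**2 - 37*77 = 9**2 - 2849 = 81 - 2849 = -2768)
-U/(-2090)/c = -(-7694/(-2090))/(-2768) = -(-7694*(-1/2090))*(-1)/2768 = -3847*(-1)/(1045*2768) = -1*(-3847/2892560) = 3847/2892560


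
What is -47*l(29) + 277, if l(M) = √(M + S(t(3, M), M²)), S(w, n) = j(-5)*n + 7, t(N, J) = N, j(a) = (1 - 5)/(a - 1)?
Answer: 277 - 47*√5370/3 ≈ -871.06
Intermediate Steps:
j(a) = -4/(-1 + a)
S(w, n) = 7 + 2*n/3 (S(w, n) = (-4/(-1 - 5))*n + 7 = (-4/(-6))*n + 7 = (-4*(-⅙))*n + 7 = 2*n/3 + 7 = 7 + 2*n/3)
l(M) = √(7 + M + 2*M²/3) (l(M) = √(M + (7 + 2*M²/3)) = √(7 + M + 2*M²/3))
-47*l(29) + 277 = -47*√(63 + 6*29² + 9*29)/3 + 277 = -47*√(63 + 6*841 + 261)/3 + 277 = -47*√(63 + 5046 + 261)/3 + 277 = -47*√5370/3 + 277 = 277 - 47*√5370/3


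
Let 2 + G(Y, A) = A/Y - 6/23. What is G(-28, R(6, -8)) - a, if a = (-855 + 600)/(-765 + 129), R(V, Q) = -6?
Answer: -83539/34132 ≈ -2.4475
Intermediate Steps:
G(Y, A) = -52/23 + A/Y (G(Y, A) = -2 + (A/Y - 6/23) = -2 + (-6/23 + A/Y) = -52/23 + A/Y)
a = 85/212 (a = -255/(-636) = -255*(-1/636) = 85/212 ≈ 0.40094)
G(-28, R(6, -8)) - a = (-52/23 - 6/(-28)) - 1*85/212 = (-52/23 - 6*(-1/28)) - 85/212 = (-52/23 + 3/14) - 85/212 = -659/322 - 85/212 = -83539/34132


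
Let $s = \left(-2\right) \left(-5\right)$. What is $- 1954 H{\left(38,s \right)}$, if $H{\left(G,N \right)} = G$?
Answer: $-74252$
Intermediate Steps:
$s = 10$
$- 1954 H{\left(38,s \right)} = \left(-1954\right) 38 = -74252$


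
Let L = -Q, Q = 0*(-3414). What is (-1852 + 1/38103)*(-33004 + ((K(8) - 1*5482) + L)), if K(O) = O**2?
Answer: 2711315860610/38103 ≈ 7.1158e+7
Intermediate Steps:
Q = 0
L = 0 (L = -1*0 = 0)
(-1852 + 1/38103)*(-33004 + ((K(8) - 1*5482) + L)) = (-1852 + 1/38103)*(-33004 + ((8**2 - 1*5482) + 0)) = (-1852 + 1/38103)*(-33004 + ((64 - 5482) + 0)) = -70566755*(-33004 + (-5418 + 0))/38103 = -70566755*(-33004 - 5418)/38103 = -70566755/38103*(-38422) = 2711315860610/38103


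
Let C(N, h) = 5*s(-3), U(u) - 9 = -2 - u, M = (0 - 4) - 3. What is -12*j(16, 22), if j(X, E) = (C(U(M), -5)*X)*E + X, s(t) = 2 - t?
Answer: -105792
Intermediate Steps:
M = -7 (M = -4 - 3 = -7)
U(u) = 7 - u (U(u) = 9 + (-2 - u) = 7 - u)
C(N, h) = 25 (C(N, h) = 5*(2 - 1*(-3)) = 5*(2 + 3) = 5*5 = 25)
j(X, E) = X + 25*E*X (j(X, E) = (25*X)*E + X = 25*E*X + X = X + 25*E*X)
-12*j(16, 22) = -192*(1 + 25*22) = -192*(1 + 550) = -192*551 = -12*8816 = -105792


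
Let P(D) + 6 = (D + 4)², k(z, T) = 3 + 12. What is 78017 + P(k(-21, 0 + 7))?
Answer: 78372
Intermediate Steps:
k(z, T) = 15
P(D) = -6 + (4 + D)² (P(D) = -6 + (D + 4)² = -6 + (4 + D)²)
78017 + P(k(-21, 0 + 7)) = 78017 + (-6 + (4 + 15)²) = 78017 + (-6 + 19²) = 78017 + (-6 + 361) = 78017 + 355 = 78372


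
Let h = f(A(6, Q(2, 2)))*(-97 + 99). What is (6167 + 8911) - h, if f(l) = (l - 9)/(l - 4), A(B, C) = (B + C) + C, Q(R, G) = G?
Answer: 45233/3 ≈ 15078.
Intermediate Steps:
A(B, C) = B + 2*C
f(l) = (-9 + l)/(-4 + l)
h = ⅓ (h = ((-9 + (6 + 2*2))/(-4 + (6 + 2*2)))*(-97 + 99) = ((-9 + (6 + 4))/(-4 + (6 + 4)))*2 = ((-9 + 10)/(-4 + 10))*2 = (1/6)*2 = ((⅙)*1)*2 = (⅙)*2 = ⅓ ≈ 0.33333)
(6167 + 8911) - h = (6167 + 8911) - 1*⅓ = 15078 - ⅓ = 45233/3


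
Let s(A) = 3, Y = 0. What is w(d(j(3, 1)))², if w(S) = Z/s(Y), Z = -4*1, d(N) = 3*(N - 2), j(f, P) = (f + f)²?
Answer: 16/9 ≈ 1.7778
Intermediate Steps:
j(f, P) = 4*f² (j(f, P) = (2*f)² = 4*f²)
d(N) = -6 + 3*N (d(N) = 3*(-2 + N) = -6 + 3*N)
Z = -4
w(S) = -4/3
w(d(j(3, 1)))² = (-4/3)² = 16/9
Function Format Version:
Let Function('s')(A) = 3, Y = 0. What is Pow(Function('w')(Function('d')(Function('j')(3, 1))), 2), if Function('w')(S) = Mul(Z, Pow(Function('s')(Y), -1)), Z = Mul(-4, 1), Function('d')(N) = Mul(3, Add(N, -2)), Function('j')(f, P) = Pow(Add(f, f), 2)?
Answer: Rational(16, 9) ≈ 1.7778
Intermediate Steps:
Function('j')(f, P) = Mul(4, Pow(f, 2)) (Function('j')(f, P) = Pow(Mul(2, f), 2) = Mul(4, Pow(f, 2)))
Function('d')(N) = Add(-6, Mul(3, N)) (Function('d')(N) = Mul(3, Add(-2, N)) = Add(-6, Mul(3, N)))
Z = -4
Function('w')(S) = Rational(-4, 3) (Function('w')(S) = Mul(-4, Pow(3, -1)) = Mul(-4, Rational(1, 3)) = Rational(-4, 3))
Pow(Function('w')(Function('d')(Function('j')(3, 1))), 2) = Pow(Rational(-4, 3), 2) = Rational(16, 9)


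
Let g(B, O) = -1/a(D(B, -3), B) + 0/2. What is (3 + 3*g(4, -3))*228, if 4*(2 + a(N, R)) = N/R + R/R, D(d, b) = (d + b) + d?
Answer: 26676/23 ≈ 1159.8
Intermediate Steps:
D(d, b) = b + 2*d (D(d, b) = (b + d) + d = b + 2*d)
a(N, R) = -7/4 + N/(4*R) (a(N, R) = -2 + (N/R + R/R)/4 = -2 + (N/R + 1)/4 = -2 + (1 + N/R)/4 = -2 + (¼ + N/(4*R)) = -7/4 + N/(4*R))
g(B, O) = -4*B/(-3 - 5*B) (g(B, O) = -1/(((-3 + 2*B) - 7*B)/(4*B)) + 0/2 = -1/((-3 - 5*B)/(4*B)) + 0*(½) = -4*B/(-3 - 5*B) + 0 = -4*B/(-3 - 5*B))
(3 + 3*g(4, -3))*228 = (3 + 3*(4*4/(3 + 5*4)))*228 = (3 + 3*(4*4/(3 + 20)))*228 = (3 + 3*(4*4/23))*228 = (3 + 3*(4*4*(1/23)))*228 = (3 + 3*(16/23))*228 = (3 + 48/23)*228 = (117/23)*228 = 26676/23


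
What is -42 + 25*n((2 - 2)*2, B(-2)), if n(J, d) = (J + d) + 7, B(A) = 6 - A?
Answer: 333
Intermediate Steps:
n(J, d) = 7 + J + d
-42 + 25*n((2 - 2)*2, B(-2)) = -42 + 25*(7 + (2 - 2)*2 + (6 - 1*(-2))) = -42 + 25*(7 + 0*2 + (6 + 2)) = -42 + 25*(7 + 0 + 8) = -42 + 25*15 = -42 + 375 = 333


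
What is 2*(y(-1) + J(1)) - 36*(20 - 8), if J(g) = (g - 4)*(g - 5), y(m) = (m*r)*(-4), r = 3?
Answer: -384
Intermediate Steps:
y(m) = -12*m (y(m) = (m*3)*(-4) = (3*m)*(-4) = -12*m)
J(g) = (-5 + g)*(-4 + g) (J(g) = (-4 + g)*(-5 + g) = (-5 + g)*(-4 + g))
2*(y(-1) + J(1)) - 36*(20 - 8) = 2*(-12*(-1) + (20 + 1² - 9*1)) - 36*(20 - 8) = 2*(12 + (20 + 1 - 9)) - 36*12 = 2*(12 + 12) - 432 = 2*24 - 432 = 48 - 432 = -384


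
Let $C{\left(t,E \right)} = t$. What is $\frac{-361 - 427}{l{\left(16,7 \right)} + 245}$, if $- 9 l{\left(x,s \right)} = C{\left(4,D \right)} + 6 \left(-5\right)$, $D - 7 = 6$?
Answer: $- \frac{7092}{2231} \approx -3.1788$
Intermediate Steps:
$D = 13$ ($D = 7 + 6 = 13$)
$l{\left(x,s \right)} = \frac{26}{9}$ ($l{\left(x,s \right)} = - \frac{4 + 6 \left(-5\right)}{9} = - \frac{4 - 30}{9} = \left(- \frac{1}{9}\right) \left(-26\right) = \frac{26}{9}$)
$\frac{-361 - 427}{l{\left(16,7 \right)} + 245} = \frac{-361 - 427}{\frac{26}{9} + 245} = - \frac{788}{\frac{2231}{9}} = \left(-788\right) \frac{9}{2231} = - \frac{7092}{2231}$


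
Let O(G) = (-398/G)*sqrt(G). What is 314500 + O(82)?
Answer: 314500 - 199*sqrt(82)/41 ≈ 3.1446e+5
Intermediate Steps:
O(G) = -398/sqrt(G)
314500 + O(82) = 314500 - 199*sqrt(82)/41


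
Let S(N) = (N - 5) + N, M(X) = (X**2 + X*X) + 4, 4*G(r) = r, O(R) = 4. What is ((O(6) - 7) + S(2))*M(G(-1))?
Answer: -33/2 ≈ -16.500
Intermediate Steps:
G(r) = r/4
M(X) = 4 + 2*X**2 (M(X) = (X**2 + X**2) + 4 = 2*X**2 + 4 = 4 + 2*X**2)
S(N) = -5 + 2*N (S(N) = (-5 + N) + N = -5 + 2*N)
((O(6) - 7) + S(2))*M(G(-1)) = ((4 - 7) + (-5 + 2*2))*(4 + 2*((1/4)*(-1))**2) = (-3 + (-5 + 4))*(4 + 2*(-1/4)**2) = (-3 - 1)*(4 + 2*(1/16)) = -4*(4 + 1/8) = -4*33/8 = -33/2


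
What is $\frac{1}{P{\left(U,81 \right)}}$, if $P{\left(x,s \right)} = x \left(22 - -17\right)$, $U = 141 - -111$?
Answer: $\frac{1}{9828} \approx 0.00010175$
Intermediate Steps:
$U = 252$ ($U = 141 + 111 = 252$)
$P{\left(x,s \right)} = 39 x$ ($P{\left(x,s \right)} = x \left(22 + 17\right) = x 39 = 39 x$)
$\frac{1}{P{\left(U,81 \right)}} = \frac{1}{39 \cdot 252} = \frac{1}{9828}$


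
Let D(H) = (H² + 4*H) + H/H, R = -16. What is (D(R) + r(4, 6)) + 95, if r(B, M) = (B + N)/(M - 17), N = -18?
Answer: 3182/11 ≈ 289.27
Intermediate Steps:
r(B, M) = (-18 + B)/(-17 + M) (r(B, M) = (B - 18)/(M - 17) = (-18 + B)/(-17 + M))
D(H) = 1 + H² + 4*H (D(H) = (H² + 4*H) + 1 = 1 + H² + 4*H)
(D(R) + r(4, 6)) + 95 = ((1 + (-16)² + 4*(-16)) + (-18 + 4)/(-17 + 6)) + 95 = ((1 + 256 - 64) - 14/(-11)) + 95 = (193 - 1/11*(-14)) + 95 = (193 + 14/11) + 95 = 2137/11 + 95 = 3182/11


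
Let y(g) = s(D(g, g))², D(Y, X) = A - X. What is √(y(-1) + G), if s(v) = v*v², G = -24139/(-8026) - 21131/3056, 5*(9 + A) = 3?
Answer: √24117097972717306653091/383241500 ≈ 405.22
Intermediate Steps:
A = -42/5 (A = -9 + (⅕)*3 = -9 + ⅗ = -42/5 ≈ -8.4000)
G = -47914311/12263728 (G = -24139*(-1/8026) - 21131*1/3056 = 24139/8026 - 21131/3056 = -47914311/12263728 ≈ -3.9070)
D(Y, X) = -42/5 - X
s(v) = v³
y(g) = (-42/5 - g)⁶ (y(g) = ((-42/5 - g)³)² = (-42/5 - g)⁶)
√(y(-1) + G) = √((42 + 5*(-1))⁶/15625 - 47914311/12263728) = √((42 - 5)⁶/15625 - 47914311/12263728) = √((1/15625)*37⁶ - 47914311/12263728) = √((1/15625)*2565726409 - 47914311/12263728) = √(2565726409/15625 - 47914311/12263728) = √(31464622141283377/191620750000) = √24117097972717306653091/383241500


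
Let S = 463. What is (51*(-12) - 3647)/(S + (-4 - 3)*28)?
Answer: -4259/267 ≈ -15.951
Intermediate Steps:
(51*(-12) - 3647)/(S + (-4 - 3)*28) = (51*(-12) - 3647)/(463 + (-4 - 3)*28) = (-612 - 3647)/(463 - 7*28) = -4259/(463 - 196) = -4259/267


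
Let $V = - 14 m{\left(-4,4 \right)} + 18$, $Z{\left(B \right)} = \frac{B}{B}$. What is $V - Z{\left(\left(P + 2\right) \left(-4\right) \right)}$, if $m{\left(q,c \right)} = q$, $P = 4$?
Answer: $73$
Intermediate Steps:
$Z{\left(B \right)} = 1$
$V = 74$ ($V = \left(-14\right) \left(-4\right) + 18 = 56 + 18 = 74$)
$V - Z{\left(\left(P + 2\right) \left(-4\right) \right)} = 74 - 1 = 73$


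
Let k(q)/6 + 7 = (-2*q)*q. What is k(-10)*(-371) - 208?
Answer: 460574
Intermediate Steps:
k(q) = -42 - 12*q² (k(q) = -42 + 6*((-2*q)*q) = -42 + 6*(-2*q²) = -42 - 12*q²)
k(-10)*(-371) - 208 = (-42 - 12*(-10)²)*(-371) - 208 = (-42 - 12*100)*(-371) - 208 = (-42 - 1200)*(-371) - 208 = -1242*(-371) - 208 = 460782 - 208 = 460574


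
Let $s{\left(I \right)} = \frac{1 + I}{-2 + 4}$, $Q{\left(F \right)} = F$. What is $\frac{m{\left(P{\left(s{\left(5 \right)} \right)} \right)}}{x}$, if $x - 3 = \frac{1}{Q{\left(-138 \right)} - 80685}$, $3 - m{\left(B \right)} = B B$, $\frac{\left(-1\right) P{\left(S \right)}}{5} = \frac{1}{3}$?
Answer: $\frac{26941}{363702} \approx 0.074074$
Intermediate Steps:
$s{\left(I \right)} = \frac{1}{2} + \frac{I}{2}$ ($s{\left(I \right)} = \frac{1 + I}{2} = \left(1 + I\right) \frac{1}{2} = \frac{1}{2} + \frac{I}{2}$)
$P{\left(S \right)} = - \frac{5}{3}$
$m{\left(B \right)} = 3 - B^{2}$ ($m{\left(B \right)} = 3 - B B = 3 - B^{2}$)
$x = \frac{242468}{80823}$ ($x = 3 + \frac{1}{-138 - 80685} = 3 + \frac{1}{-80823} = 3 - \frac{1}{80823} = \frac{242468}{80823} \approx 3.0$)
$\frac{m{\left(P{\left(s{\left(5 \right)} \right)} \right)}}{x} = \frac{3 - \left(- \frac{5}{3}\right)^{2}}{\frac{242468}{80823}} = \left(3 - \frac{25}{9}\right) \frac{80823}{242468} = \frac{2}{9} \cdot \frac{80823}{242468} = \frac{26941}{363702}$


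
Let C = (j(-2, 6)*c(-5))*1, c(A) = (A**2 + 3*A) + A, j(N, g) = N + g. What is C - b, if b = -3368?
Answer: 3388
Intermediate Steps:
c(A) = A**2 + 4*A
C = 20 (C = ((-2 + 6)*(-5*(4 - 5)))*1 = (4*(-5*(-1)))*1 = (4*5)*1 = 20*1 = 20)
C - b = 20 - 1*(-3368) = 20 + 3368 = 3388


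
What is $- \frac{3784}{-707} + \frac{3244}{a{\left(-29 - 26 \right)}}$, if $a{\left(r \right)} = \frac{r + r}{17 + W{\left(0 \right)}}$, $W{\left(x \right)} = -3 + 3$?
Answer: $- \frac{19286698}{38885} \approx -495.99$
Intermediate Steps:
$W{\left(x \right)} = 0$
$a{\left(r \right)} = \frac{2 r}{17}$ ($a{\left(r \right)} = \frac{r + r}{17 + 0} = \frac{2 r}{17}$)
$- \frac{3784}{-707} + \frac{3244}{a{\left(-29 - 26 \right)}} = - \frac{3784}{-707} + \frac{3244}{\frac{2}{17} \left(-29 - 26\right)} = \left(-3784\right) \left(- \frac{1}{707}\right) + \frac{3244}{\frac{2}{17} \left(-55\right)} = \frac{3784}{707} + \frac{3244}{- \frac{110}{17}} = \frac{3784}{707} + 3244 \left(- \frac{17}{110}\right) = \frac{3784}{707} - \frac{27574}{55} = - \frac{19286698}{38885}$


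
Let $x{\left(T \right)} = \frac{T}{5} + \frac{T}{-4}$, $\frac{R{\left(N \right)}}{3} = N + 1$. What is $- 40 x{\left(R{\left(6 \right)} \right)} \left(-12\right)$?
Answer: $-504$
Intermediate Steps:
$R{\left(N \right)} = 3 + 3 N$ ($R{\left(N \right)} = 3 \left(N + 1\right) = 3 \left(1 + N\right) = 3 + 3 N$)
$x{\left(T \right)} = - \frac{T}{20}$ ($x{\left(T \right)} = T \frac{1}{5} + T \left(- \frac{1}{4}\right) = \frac{T}{5} - \frac{T}{4} = - \frac{T}{20}$)
$- 40 x{\left(R{\left(6 \right)} \right)} \left(-12\right) = - 40 \left(- \frac{3 + 3 \cdot 6}{20}\right) \left(-12\right) = - 40 \left(- \frac{3 + 18}{20}\right) \left(-12\right) = - 40 \left(\left(- \frac{1}{20}\right) 21\right) \left(-12\right) = \left(-40\right) \left(- \frac{21}{20}\right) \left(-12\right) = 42 \left(-12\right) = -504$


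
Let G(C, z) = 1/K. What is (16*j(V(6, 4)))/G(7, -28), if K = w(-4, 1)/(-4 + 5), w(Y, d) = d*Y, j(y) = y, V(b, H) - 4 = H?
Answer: -512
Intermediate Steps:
V(b, H) = 4 + H
w(Y, d) = Y*d
K = -4 (K = (-4*1)/(-4 + 5) = -4/1 = -4*1 = -4)
G(C, z) = -¼ (G(C, z) = 1/(-4) = -¼)
(16*j(V(6, 4)))/G(7, -28) = (16*(4 + 4))/(-¼) = (16*8)*(-4) = 128*(-4) = -512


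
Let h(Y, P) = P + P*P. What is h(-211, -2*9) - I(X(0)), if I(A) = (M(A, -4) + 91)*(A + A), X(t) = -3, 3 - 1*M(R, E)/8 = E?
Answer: 1188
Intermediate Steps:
M(R, E) = 24 - 8*E
h(Y, P) = P + P²
I(A) = 294*A (I(A) = ((24 - 8*(-4)) + 91)*(A + A) = ((24 + 32) + 91)*(2*A) = (56 + 91)*(2*A) = 147*(2*A) = 294*A)
h(-211, -2*9) - I(X(0)) = (-2*9)*(1 - 2*9) - 294*(-3) = -18*(1 - 18) - 1*(-882) = -18*(-17) + 882 = 306 + 882 = 1188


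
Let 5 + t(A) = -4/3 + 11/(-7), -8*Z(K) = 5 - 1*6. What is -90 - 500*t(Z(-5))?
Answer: 81110/21 ≈ 3862.4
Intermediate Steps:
Z(K) = ⅛ (Z(K) = -(5 - 1*6)/8 = -(5 - 6)/8 = -⅛*(-1) = ⅛)
t(A) = -166/21 (t(A) = -5 + (-4/3 + 11/(-7)) = -5 + (-4*⅓ + 11*(-⅐)) = -5 + (-4/3 - 11/7) = -5 - 61/21 = -166/21)
-90 - 500*t(Z(-5)) = -90 - 500*(-166/21) = -90 + 83000/21 = 81110/21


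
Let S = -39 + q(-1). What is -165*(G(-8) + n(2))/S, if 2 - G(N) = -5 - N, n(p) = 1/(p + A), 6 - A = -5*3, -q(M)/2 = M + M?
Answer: -726/161 ≈ -4.5093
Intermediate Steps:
q(M) = -4*M (q(M) = -2*(M + M) = -4*M)
A = 21 (A = 6 - (-5)*3 = 6 - 1*(-15) = 6 + 15 = 21)
n(p) = 1/(21 + p) (n(p) = 1/(p + 21) = 1/(21 + p))
G(N) = 7 + N (G(N) = 2 - (-5 - N) = 2 + (5 + N) = 7 + N)
S = -35 (S = -39 - 4*(-1) = -39 + 4 = -35)
-165*(G(-8) + n(2))/S = -165*((7 - 8) + 1/(21 + 2))/(-35) = -165*(-1 + 1/23)*(-1)/35 = -(-3630)*(-1)/(23*35) = -165*22/805 = -726/161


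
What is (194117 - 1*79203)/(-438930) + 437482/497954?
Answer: 33700522076/54641737305 ≈ 0.61675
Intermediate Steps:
(194117 - 1*79203)/(-438930) + 437482/497954 = (194117 - 79203)*(-1/438930) + 437482*(1/497954) = 114914*(-1/438930) + 218741/248977 = -57457/219465 + 218741/248977 = 33700522076/54641737305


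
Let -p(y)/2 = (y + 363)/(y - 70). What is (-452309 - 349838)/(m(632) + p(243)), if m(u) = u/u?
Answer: 138771431/1039 ≈ 1.3356e+5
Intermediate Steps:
m(u) = 1
p(y) = -2*(363 + y)/(-70 + y) (p(y) = -2*(y + 363)/(y - 70) = -2*(363 + y)/(-70 + y))
(-452309 - 349838)/(m(632) + p(243)) = (-452309 - 349838)/(1 + 2*(-363 - 1*243)/(-70 + 243)) = -802147/(1 + 2*(-363 - 243)/173) = -802147/(1 + 2*(1/173)*(-606)) = -802147/(1 - 1212/173) = -802147/(-1039/173) = -802147*(-173/1039) = 138771431/1039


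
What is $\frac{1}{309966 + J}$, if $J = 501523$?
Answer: $\frac{1}{811489} \approx 1.2323 \cdot 10^{-6}$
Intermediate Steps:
$\frac{1}{309966 + J} = \frac{1}{309966 + 501523} = \frac{1}{811489}$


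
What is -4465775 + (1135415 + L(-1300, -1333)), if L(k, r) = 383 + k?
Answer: -3331277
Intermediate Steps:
-4465775 + (1135415 + L(-1300, -1333)) = -4465775 + (1135415 + (383 - 1300)) = -4465775 + (1135415 - 917) = -4465775 + 1134498 = -3331277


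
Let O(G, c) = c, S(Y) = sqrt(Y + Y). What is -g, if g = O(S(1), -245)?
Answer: 245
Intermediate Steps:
S(Y) = sqrt(2)*sqrt(Y) (S(Y) = sqrt(2*Y) = sqrt(2)*sqrt(Y))
g = -245
-g = -1*(-245) = 245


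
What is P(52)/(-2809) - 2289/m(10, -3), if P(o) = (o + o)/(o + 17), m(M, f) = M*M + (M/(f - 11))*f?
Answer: -3105668243/138582015 ≈ -22.410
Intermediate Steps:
m(M, f) = M² + M*f/(-11 + f) (m(M, f) = M² + (M/(-11 + f))*f = M² + M*f/(-11 + f))
P(o) = 2*o/(17 + o) (P(o) = (2*o)/(17 + o) = 2*o/(17 + o))
P(52)/(-2809) - 2289/m(10, -3) = (2*52/(17 + 52))/(-2809) - 2289*(-11 - 3)/(10*(-3 - 11*10 + 10*(-3))) = (2*52/69)*(-1/2809) - 2289*(-7/(5*(-3 - 110 - 30))) = (2*52*(1/69))*(-1/2809) - 2289/(10*(-1/14)*(-143)) = (104/69)*(-1/2809) - 2289/715/7 = -104/193821 - 2289*7/715 = -104/193821 - 16023/715 = -3105668243/138582015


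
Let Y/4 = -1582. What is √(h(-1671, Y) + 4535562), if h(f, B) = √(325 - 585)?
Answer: √(4535562 + 2*I*√65) ≈ 2129.7 + 0.e-3*I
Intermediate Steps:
Y = -6328 (Y = 4*(-1582) = -6328)
h(f, B) = 2*I*√65 (h(f, B) = √(-260) = 2*I*√65)
√(h(-1671, Y) + 4535562) = √(2*I*√65 + 4535562) = √(4535562 + 2*I*√65)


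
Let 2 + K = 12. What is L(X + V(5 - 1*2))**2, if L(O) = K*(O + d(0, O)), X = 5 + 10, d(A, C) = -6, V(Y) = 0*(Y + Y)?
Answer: 8100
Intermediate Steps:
K = 10 (K = -2 + 12 = 10)
V(Y) = 0 (V(Y) = 0*(2*Y) = 0)
X = 15
L(O) = -60 + 10*O (L(O) = 10*(O - 6) = 10*(-6 + O) = -60 + 10*O)
L(X + V(5 - 1*2))**2 = (-60 + 10*(15 + 0))**2 = (-60 + 10*15)**2 = (-60 + 150)**2 = 90**2 = 8100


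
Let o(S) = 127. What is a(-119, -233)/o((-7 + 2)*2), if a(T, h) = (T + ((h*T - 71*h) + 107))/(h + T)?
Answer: -22129/22352 ≈ -0.99002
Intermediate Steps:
a(T, h) = (107 + T - 71*h + T*h)/(T + h) (a(T, h) = (T + ((T*h - 71*h) + 107))/(T + h) = (T + ((-71*h + T*h) + 107))/(T + h) = (T + (107 - 71*h + T*h))/(T + h) = (107 + T - 71*h + T*h)/(T + h))
a(-119, -233)/o((-7 + 2)*2) = ((107 - 119 - 71*(-233) - 119*(-233))/(-119 - 233))/127 = ((107 - 119 + 16543 + 27727)/(-352))*(1/127) = -1/352*44258*(1/127) = -22129/176*1/127 = -22129/22352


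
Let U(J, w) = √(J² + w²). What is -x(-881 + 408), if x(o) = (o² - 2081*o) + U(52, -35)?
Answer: -1208042 - √3929 ≈ -1.2081e+6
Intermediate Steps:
x(o) = √3929 + o² - 2081*o (x(o) = (o² - 2081*o) + √(52² + (-35)²) = (o² - 2081*o) + √(2704 + 1225) = (o² - 2081*o) + √3929 = √3929 + o² - 2081*o)
-x(-881 + 408) = -(√3929 + (-881 + 408)² - 2081*(-881 + 408)) = -(√3929 + (-473)² - 2081*(-473)) = -(√3929 + 223729 + 984313) = -(1208042 + √3929) = -1208042 - √3929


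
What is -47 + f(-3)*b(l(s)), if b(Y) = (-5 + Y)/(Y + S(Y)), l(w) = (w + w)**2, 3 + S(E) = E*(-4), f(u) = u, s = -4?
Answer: -2996/65 ≈ -46.092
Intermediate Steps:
S(E) = -3 - 4*E (S(E) = -3 + E*(-4) = -3 - 4*E)
l(w) = 4*w**2 (l(w) = (2*w)**2 = 4*w**2)
b(Y) = (-5 + Y)/(-3 - 3*Y) (b(Y) = (-5 + Y)/(Y + (-3 - 4*Y)) = (-5 + Y)/(-3 - 3*Y))
-47 + f(-3)*b(l(s)) = -47 - (5 - 4*(-4)**2)/(1 + 4*(-4)**2) = -47 - (5 - 4*16)/(1 + 4*16) = -47 - (5 - 1*64)/(1 + 64) = -47 - (5 - 64)/65 = -47 - (-59)/65 = -47 - 3*(-59/195) = -47 + 59/65 = -2996/65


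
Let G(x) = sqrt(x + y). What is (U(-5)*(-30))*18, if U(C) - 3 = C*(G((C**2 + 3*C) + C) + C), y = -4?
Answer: -12420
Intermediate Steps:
G(x) = sqrt(-4 + x) (G(x) = sqrt(x - 4) = sqrt(-4 + x))
U(C) = 3 + C*(C + sqrt(-4 + C**2 + 4*C)) (U(C) = 3 + C*(sqrt(-4 + ((C**2 + 3*C) + C)) + C) = 3 + C*(sqrt(-4 + (C**2 + 4*C)) + C) = 3 + C*(sqrt(-4 + C**2 + 4*C) + C) = 3 + C*(C + sqrt(-4 + C**2 + 4*C)))
(U(-5)*(-30))*18 = ((3 + (-5)**2 - 5*sqrt(-4 - 5*(4 - 5)))*(-30))*18 = ((3 + 25 - 5*sqrt(-4 - 5*(-1)))*(-30))*18 = ((3 + 25 - 5*sqrt(-4 + 5))*(-30))*18 = ((3 + 25 - 5*sqrt(1))*(-30))*18 = ((3 + 25 - 5*1)*(-30))*18 = ((3 + 25 - 5)*(-30))*18 = (23*(-30))*18 = -690*18 = -12420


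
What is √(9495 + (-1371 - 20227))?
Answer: 7*I*√247 ≈ 110.01*I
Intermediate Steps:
√(9495 + (-1371 - 20227)) = √(9495 - 21598) = √(-12103) = 7*I*√247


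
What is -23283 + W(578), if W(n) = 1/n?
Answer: -13457573/578 ≈ -23283.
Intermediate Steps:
-23283 + W(578) = -23283 + 1/578 = -13457573/578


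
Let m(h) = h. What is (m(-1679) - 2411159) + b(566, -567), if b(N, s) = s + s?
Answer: -2413972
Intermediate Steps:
b(N, s) = 2*s
(m(-1679) - 2411159) + b(566, -567) = (-1679 - 2411159) + 2*(-567) = -2412838 - 1134 = -2413972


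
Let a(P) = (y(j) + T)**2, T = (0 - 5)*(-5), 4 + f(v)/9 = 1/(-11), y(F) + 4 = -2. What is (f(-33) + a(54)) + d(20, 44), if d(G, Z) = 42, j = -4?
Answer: 4028/11 ≈ 366.18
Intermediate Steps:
y(F) = -6 (y(F) = -4 - 2 = -6)
f(v) = -405/11 (f(v) = -36 + 9/(-11) = -36 + 9*(-1/11) = -36 - 9/11 = -405/11)
T = 25 (T = -5*(-5) = 25)
a(P) = 361 (a(P) = (-6 + 25)**2 = 19**2 = 361)
(f(-33) + a(54)) + d(20, 44) = (-405/11 + 361) + 42 = 3566/11 + 42 = 4028/11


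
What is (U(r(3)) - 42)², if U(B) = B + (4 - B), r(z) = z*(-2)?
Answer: 1444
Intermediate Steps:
r(z) = -2*z
U(B) = 4
(U(r(3)) - 42)² = (4 - 42)² = (-38)² = 1444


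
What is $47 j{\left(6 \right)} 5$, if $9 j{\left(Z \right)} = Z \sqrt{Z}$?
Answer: $\frac{470 \sqrt{6}}{3} \approx 383.75$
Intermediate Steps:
$j{\left(Z \right)} = \frac{Z^{\frac{3}{2}}}{9}$ ($j{\left(Z \right)} = \frac{Z \sqrt{Z}}{9} = \frac{Z^{\frac{3}{2}}}{9}$)
$47 j{\left(6 \right)} 5 = 47 \frac{6^{\frac{3}{2}}}{9} \cdot 5 = 47 \frac{6 \sqrt{6}}{9} \cdot 5 = 47 \frac{2 \sqrt{6}}{3} \cdot 5 = \frac{94 \sqrt{6}}{3} \cdot 5 = \frac{470 \sqrt{6}}{3}$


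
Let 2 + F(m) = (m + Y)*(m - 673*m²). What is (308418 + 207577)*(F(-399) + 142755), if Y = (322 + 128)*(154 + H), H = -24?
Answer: -3212118535968188405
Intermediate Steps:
Y = 58500 (Y = (322 + 128)*(154 - 24) = 450*130 = 58500)
F(m) = -2 + (58500 + m)*(m - 673*m²) (F(m) = -2 + (m + 58500)*(m - 673*m²) = -2 + (58500 + m)*(m - 673*m²))
(308418 + 207577)*(F(-399) + 142755) = (308418 + 207577)*((-2 - 39370499*(-399)² - 673*(-399)³ + 58500*(-399)) + 142755) = 515995*((-2 - 39370499*159201 - 673*(-63521199) - 23341500) + 142755) = 515995*((-2 - 6267822811299 + 42749766927 - 23341500) + 142755) = 515995*(-6225096385874 + 142755) = 515995*(-6225096243119) = -3212118535968188405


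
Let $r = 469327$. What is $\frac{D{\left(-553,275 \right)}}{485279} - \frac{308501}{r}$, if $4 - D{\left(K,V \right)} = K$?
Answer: $- \frac{149447641640}{227754537233} \approx -0.65618$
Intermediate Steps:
$D{\left(K,V \right)} = 4 - K$
$\frac{D{\left(-553,275 \right)}}{485279} - \frac{308501}{r} = \frac{4 - -553}{485279} - \frac{308501}{469327} = \left(4 + 553\right) \frac{1}{485279} - \frac{308501}{469327} = 557 \cdot \frac{1}{485279} - \frac{308501}{469327} = \frac{557}{485279} - \frac{308501}{469327} = - \frac{149447641640}{227754537233}$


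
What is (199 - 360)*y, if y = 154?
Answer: -24794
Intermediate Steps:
(199 - 360)*y = (199 - 360)*154 = -161*154 = -24794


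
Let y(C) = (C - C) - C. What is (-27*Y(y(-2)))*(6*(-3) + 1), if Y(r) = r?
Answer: 918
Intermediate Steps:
y(C) = -C (y(C) = 0 - C = -C)
(-27*Y(y(-2)))*(6*(-3) + 1) = (-(-27)*(-2))*(6*(-3) + 1) = (-27*2)*(-18 + 1) = -54*(-17) = 918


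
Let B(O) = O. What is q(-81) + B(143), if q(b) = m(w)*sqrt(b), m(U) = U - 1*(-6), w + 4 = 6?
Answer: 143 + 72*I ≈ 143.0 + 72.0*I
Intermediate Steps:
w = 2 (w = -4 + 6 = 2)
m(U) = 6 + U (m(U) = U + 6 = 6 + U)
q(b) = 8*sqrt(b) (q(b) = (6 + 2)*sqrt(b) = 8*sqrt(b))
q(-81) + B(143) = 8*sqrt(-81) + 143 = 8*(9*I) + 143 = 72*I + 143 = 143 + 72*I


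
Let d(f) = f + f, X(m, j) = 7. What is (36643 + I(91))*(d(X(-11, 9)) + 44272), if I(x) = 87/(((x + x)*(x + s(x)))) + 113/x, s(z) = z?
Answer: 26877260886993/16562 ≈ 1.6228e+9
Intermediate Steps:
d(f) = 2*f
I(x) = 113/x + 87/(4*x**2) (I(x) = 87/(((x + x)*(x + x))) + 113/x = 87/(((2*x)*(2*x))) + 113/x = 87/((4*x**2)) + 113/x = 87*(1/(4*x**2)) + 113/x = 87/(4*x**2) + 113/x = 113/x + 87/(4*x**2))
(36643 + I(91))*(d(X(-11, 9)) + 44272) = (36643 + (1/4)*(87 + 452*91)/91**2)*(2*7 + 44272) = (36643 + (1/4)*(1/8281)*(87 + 41132))*(14 + 44272) = (36643 + (1/4)*(1/8281)*41219)*44286 = (36643 + 41219/33124)*44286 = (1213803951/33124)*44286 = 26877260886993/16562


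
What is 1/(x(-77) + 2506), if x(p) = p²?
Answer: 1/8435 ≈ 0.00011855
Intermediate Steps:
1/(x(-77) + 2506) = 1/((-77)² + 2506) = 1/(5929 + 2506) = 1/8435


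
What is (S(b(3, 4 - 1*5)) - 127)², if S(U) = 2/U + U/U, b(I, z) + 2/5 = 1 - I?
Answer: 579121/36 ≈ 16087.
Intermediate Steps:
b(I, z) = ⅗ - I (b(I, z) = -⅖ + (1 - I) = ⅗ - I)
S(U) = 1 + 2/U (S(U) = 2/U + 1 = 1 + 2/U)
(S(b(3, 4 - 1*5)) - 127)² = ((2 + (⅗ - 1*3))/(⅗ - 1*3) - 127)² = ((2 + (⅗ - 3))/(⅗ - 3) - 127)² = ((2 - 12/5)/(-12/5) - 127)² = (-5/12*(-⅖) - 127)² = (⅙ - 127)² = (-761/6)² = 579121/36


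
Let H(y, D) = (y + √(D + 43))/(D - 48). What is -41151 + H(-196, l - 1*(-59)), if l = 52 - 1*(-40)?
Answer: -4238749/103 + √194/103 ≈ -41153.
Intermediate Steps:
l = 92 (l = 52 + 40 = 92)
H(y, D) = (y + √(43 + D))/(-48 + D)
-41151 + H(-196, l - 1*(-59)) = -41151 + (-196 + √(43 + (92 - 1*(-59))))/(-48 + (92 - 1*(-59))) = -41151 + (-196 + √(43 + (92 + 59)))/(-48 + (92 + 59)) = -41151 + (-196 + √(43 + 151))/(-48 + 151) = -41151 + (-196 + √194)/103 = -41151 + (-196/103 + √194/103) = -4238749/103 + √194/103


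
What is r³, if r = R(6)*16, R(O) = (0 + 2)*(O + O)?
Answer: 56623104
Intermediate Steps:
R(O) = 4*O (R(O) = 2*(2*O) = 4*O)
r = 384 (r = (4*6)*16 = 24*16 = 384)
r³ = 384³ = 56623104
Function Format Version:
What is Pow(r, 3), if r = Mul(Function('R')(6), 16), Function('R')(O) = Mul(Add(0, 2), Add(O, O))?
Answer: 56623104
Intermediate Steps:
Function('R')(O) = Mul(4, O) (Function('R')(O) = Mul(2, Mul(2, O)) = Mul(4, O))
r = 384 (r = Mul(Mul(4, 6), 16) = Mul(24, 16) = 384)
Pow(r, 3) = Pow(384, 3) = 56623104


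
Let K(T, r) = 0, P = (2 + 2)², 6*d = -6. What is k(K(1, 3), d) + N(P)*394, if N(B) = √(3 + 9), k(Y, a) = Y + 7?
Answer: 7 + 788*√3 ≈ 1371.9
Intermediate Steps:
d = -1 (d = (⅙)*(-6) = -1)
P = 16 (P = 4² = 16)
k(Y, a) = 7 + Y
N(B) = 2*√3 (N(B) = √12 = 2*√3)
k(K(1, 3), d) + N(P)*394 = (7 + 0) + (2*√3)*394 = 7 + 788*√3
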